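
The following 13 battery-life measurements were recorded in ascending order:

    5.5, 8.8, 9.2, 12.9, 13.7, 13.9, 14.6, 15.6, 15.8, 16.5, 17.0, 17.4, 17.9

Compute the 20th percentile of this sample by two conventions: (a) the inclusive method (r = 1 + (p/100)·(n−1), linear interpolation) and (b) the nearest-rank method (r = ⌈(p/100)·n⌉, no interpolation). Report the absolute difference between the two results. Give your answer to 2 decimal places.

n = 13.
(a) r = 3.4; between ranks 3 (9.2) and 4 (12.9): 10.68.
(b) the nearest-rank method: rank 3 → 9.2.
|10.68 − 9.2| = 1.48.

1.48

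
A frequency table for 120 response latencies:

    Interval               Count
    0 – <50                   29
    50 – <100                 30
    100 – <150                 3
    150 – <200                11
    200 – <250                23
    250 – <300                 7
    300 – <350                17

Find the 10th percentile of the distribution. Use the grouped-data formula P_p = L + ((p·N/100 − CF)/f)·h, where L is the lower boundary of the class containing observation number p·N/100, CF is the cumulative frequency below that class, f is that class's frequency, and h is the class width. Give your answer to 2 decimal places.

20.69

N = 120; target position k = 10/100 · 120 = 12.
Cumulative frequencies: 29, 59, 62, 73, 96, 103, 120.
Observation 12 falls in the class 0 – <50.
L = 0, CF = 0, f = 29, h = 50.
P10 = 0 + ((12 − 0)/29)·50 = 0 + 20.6897 = 20.6897.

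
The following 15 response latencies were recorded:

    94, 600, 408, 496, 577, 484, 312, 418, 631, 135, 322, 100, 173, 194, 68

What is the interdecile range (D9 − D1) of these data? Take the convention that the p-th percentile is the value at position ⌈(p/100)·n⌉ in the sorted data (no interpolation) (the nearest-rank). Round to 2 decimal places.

Sorted: 68, 94, 100, 135, 173, 194, 312, 322, 408, 418, 484, 496, 577, 600, 631.
n = 15.
P10: rank ⌈10/100·15⌉ = 2 → 94.
P90: rank ⌈90/100·15⌉ = 14 → 600.
Difference: 600 − 94 = 506.

506.00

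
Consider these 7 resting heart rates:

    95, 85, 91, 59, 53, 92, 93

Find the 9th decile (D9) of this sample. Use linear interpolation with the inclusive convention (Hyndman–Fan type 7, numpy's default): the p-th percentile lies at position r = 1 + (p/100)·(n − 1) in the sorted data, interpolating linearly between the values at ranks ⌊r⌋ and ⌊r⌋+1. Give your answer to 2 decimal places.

Sorted: 53, 59, 85, 91, 92, 93, 95.
n = 7.
r = 1 + (90/100)·(7 − 1) = 1 + 5.4 = 6.4.
Rank 6 is 93 and rank 7 is 95.
Interpolate: 93 + 0.4·(95 − 93) = 93 + 0.4·2 = 93.8.

93.80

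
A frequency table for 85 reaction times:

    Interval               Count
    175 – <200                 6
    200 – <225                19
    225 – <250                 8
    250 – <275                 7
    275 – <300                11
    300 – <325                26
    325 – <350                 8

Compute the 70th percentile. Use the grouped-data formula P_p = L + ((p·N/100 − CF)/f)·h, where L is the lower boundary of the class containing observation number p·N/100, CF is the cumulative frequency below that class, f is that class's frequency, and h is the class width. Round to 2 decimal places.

308.17

N = 85; target position k = 70/100 · 85 = 59.5.
Cumulative frequencies: 6, 25, 33, 40, 51, 77, 85.
Observation 59.5 falls in the class 300 – <325.
L = 300, CF = 51, f = 26, h = 25.
P70 = 300 + ((59.5 − 51)/26)·25 = 300 + 8.17308 = 308.173.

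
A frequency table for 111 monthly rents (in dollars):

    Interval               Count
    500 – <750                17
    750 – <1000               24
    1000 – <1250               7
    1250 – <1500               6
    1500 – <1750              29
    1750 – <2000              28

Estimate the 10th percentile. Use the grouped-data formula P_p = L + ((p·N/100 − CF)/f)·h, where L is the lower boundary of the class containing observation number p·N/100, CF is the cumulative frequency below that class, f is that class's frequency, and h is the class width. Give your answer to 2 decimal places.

663.24

N = 111; target position k = 10/100 · 111 = 11.1.
Cumulative frequencies: 17, 41, 48, 54, 83, 111.
Observation 11.1 falls in the class 500 – <750.
L = 500, CF = 0, f = 17, h = 250.
P10 = 500 + ((11.1 − 0)/17)·250 = 500 + 163.235 = 663.235.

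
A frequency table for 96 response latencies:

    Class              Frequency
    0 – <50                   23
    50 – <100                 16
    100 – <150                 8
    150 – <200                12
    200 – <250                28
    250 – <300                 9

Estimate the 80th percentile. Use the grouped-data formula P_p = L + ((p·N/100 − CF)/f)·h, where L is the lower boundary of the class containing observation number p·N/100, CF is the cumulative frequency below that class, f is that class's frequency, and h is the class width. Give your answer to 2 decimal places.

231.79

N = 96; target position k = 80/100 · 96 = 76.8.
Cumulative frequencies: 23, 39, 47, 59, 87, 96.
Observation 76.8 falls in the class 200 – <250.
L = 200, CF = 59, f = 28, h = 50.
P80 = 200 + ((76.8 − 59)/28)·50 = 200 + 31.7857 = 231.786.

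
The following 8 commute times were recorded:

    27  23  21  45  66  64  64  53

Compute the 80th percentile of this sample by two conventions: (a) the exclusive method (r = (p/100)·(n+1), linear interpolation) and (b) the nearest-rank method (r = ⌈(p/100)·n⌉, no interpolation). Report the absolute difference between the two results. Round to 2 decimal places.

0.40

Sorted: 21, 23, 27, 45, 53, 64, 64, 66.
n = 8.
(a) r = 7.2; between ranks 7 (64) and 8 (66): 64.4.
(b) the nearest-rank method: rank 7 → 64.
|64.4 − 64| = 0.4.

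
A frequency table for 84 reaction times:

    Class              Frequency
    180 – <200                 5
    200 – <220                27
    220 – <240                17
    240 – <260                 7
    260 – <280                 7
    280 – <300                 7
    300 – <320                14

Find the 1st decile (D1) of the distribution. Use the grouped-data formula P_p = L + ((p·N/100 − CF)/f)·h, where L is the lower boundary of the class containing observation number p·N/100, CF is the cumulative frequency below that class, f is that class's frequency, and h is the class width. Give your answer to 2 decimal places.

202.52

N = 84; target position k = 10/100 · 84 = 8.4.
Cumulative frequencies: 5, 32, 49, 56, 63, 70, 84.
Observation 8.4 falls in the class 200 – <220.
L = 200, CF = 5, f = 27, h = 20.
P10 = 200 + ((8.4 − 5)/27)·20 = 200 + 2.51852 = 202.519.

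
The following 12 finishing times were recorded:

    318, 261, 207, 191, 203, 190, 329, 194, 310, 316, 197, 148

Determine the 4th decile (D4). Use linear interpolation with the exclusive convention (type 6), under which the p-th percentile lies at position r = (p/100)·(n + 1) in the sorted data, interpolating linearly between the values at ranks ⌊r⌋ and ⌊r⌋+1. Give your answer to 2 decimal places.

Sorted: 148, 190, 191, 194, 197, 203, 207, 261, 310, 316, 318, 329.
n = 12.
r = (40/100)·(12 + 1) = 5.2.
Rank 5 is 197 and rank 6 is 203.
Interpolate: 197 + 0.2·(203 − 197) = 197 + 0.2·6 = 198.2.

198.20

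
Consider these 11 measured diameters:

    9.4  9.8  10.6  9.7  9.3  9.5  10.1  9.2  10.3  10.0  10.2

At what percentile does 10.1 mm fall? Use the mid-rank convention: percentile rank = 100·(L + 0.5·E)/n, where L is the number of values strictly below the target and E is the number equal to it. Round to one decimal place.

Sorted: 9.2, 9.3, 9.4, 9.5, 9.7, 9.8, 10.0, 10.1, 10.2, 10.3, 10.6.
Count below 10.1: L = 7; count equal: E = 1; n = 11.
Percentile rank = 100·(7 + 0.5·1)/11 = 100·7.5/11 = 68.18.

68.2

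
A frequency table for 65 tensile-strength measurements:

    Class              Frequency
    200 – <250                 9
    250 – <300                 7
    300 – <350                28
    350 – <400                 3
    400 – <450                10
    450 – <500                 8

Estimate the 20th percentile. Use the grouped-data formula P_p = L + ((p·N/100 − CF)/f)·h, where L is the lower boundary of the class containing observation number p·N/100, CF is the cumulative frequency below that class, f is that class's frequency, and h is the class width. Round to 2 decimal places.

278.57

N = 65; target position k = 20/100 · 65 = 13.
Cumulative frequencies: 9, 16, 44, 47, 57, 65.
Observation 13 falls in the class 250 – <300.
L = 250, CF = 9, f = 7, h = 50.
P20 = 250 + ((13 − 9)/7)·50 = 250 + 28.5714 = 278.571.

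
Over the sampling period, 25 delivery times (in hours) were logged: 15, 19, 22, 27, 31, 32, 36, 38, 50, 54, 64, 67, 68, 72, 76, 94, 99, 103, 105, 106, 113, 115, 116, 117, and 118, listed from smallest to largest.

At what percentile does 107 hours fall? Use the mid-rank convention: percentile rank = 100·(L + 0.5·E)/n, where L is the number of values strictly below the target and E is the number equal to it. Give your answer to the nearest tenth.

80.0

Count below 107: L = 20; count equal: E = 0; n = 25.
Percentile rank = 100·(20 + 0.5·0)/25 = 100·20/25 = 80.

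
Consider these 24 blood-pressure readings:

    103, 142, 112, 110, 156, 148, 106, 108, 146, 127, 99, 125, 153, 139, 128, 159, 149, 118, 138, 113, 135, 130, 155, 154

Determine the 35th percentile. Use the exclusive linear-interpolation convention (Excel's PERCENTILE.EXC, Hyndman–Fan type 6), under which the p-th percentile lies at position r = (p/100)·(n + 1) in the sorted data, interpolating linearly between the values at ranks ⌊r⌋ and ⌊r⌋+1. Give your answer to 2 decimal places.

Sorted: 99, 103, 106, 108, 110, 112, 113, 118, 125, 127, 128, 130, 135, 138, 139, 142, 146, 148, 149, 153, 154, 155, 156, 159.
n = 24.
r = (35/100)·(24 + 1) = 8.75.
Rank 8 is 118 and rank 9 is 125.
Interpolate: 118 + 0.75·(125 − 118) = 118 + 0.75·7 = 123.25.

123.25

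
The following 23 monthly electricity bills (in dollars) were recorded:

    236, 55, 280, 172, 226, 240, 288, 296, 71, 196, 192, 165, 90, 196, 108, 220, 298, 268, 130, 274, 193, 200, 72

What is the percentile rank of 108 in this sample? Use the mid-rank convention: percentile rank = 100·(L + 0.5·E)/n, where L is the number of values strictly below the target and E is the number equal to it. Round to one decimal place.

Sorted: 55, 71, 72, 90, 108, 130, 165, 172, 192, 193, 196, 196, 200, 220, 226, 236, 240, 268, 274, 280, 288, 296, 298.
Count below 108: L = 4; count equal: E = 1; n = 23.
Percentile rank = 100·(4 + 0.5·1)/23 = 100·4.5/23 = 19.57.

19.6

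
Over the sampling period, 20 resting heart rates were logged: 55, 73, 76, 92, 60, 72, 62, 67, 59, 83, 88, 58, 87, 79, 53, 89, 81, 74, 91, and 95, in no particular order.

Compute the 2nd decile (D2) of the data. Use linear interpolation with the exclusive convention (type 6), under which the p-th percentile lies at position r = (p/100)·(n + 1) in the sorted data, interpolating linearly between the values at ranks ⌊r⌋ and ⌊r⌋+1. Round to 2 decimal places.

Sorted: 53, 55, 58, 59, 60, 62, 67, 72, 73, 74, 76, 79, 81, 83, 87, 88, 89, 91, 92, 95.
n = 20.
r = (20/100)·(20 + 1) = 4.2.
Rank 4 is 59 and rank 5 is 60.
Interpolate: 59 + 0.2·(60 − 59) = 59 + 0.2·1 = 59.2.

59.20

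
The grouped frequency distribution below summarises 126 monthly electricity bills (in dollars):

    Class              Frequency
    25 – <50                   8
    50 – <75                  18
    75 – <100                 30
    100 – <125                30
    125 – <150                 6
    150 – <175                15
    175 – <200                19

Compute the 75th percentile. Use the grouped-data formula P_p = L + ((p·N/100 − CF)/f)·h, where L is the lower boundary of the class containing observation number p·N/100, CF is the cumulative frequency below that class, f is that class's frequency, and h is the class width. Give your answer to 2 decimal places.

N = 126; target position k = 75/100 · 126 = 94.5.
Cumulative frequencies: 8, 26, 56, 86, 92, 107, 126.
Observation 94.5 falls in the class 150 – <175.
L = 150, CF = 92, f = 15, h = 25.
P75 = 150 + ((94.5 − 92)/15)·25 = 150 + 4.16667 = 154.167.

154.17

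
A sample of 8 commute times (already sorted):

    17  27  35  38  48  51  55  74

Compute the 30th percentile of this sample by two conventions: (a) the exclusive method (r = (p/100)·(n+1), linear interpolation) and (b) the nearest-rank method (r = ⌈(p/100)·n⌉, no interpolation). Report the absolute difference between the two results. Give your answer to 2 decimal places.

n = 8.
(a) r = 2.7; between ranks 2 (27) and 3 (35): 32.6.
(b) the nearest-rank method: rank 3 → 35.
|32.6 − 35| = 2.4.

2.40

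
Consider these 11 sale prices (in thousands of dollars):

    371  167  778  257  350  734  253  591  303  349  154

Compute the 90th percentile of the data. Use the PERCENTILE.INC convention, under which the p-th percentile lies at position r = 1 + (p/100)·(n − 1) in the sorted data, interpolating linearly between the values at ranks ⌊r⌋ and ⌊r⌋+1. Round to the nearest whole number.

734

Sorted: 154, 167, 253, 257, 303, 349, 350, 371, 591, 734, 778.
n = 11.
r = 1 + (90/100)·(11 − 1) = 1 + 9 = 10.
r is an integer, so P90 is the value at rank 10: 734.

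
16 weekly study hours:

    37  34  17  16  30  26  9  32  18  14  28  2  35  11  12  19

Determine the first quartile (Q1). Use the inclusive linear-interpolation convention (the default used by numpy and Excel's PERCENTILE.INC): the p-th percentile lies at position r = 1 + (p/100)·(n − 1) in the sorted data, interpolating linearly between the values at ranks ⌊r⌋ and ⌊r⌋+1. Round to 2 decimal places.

Sorted: 2, 9, 11, 12, 14, 16, 17, 18, 19, 26, 28, 30, 32, 34, 35, 37.
n = 16.
r = 1 + (25/100)·(16 − 1) = 1 + 3.75 = 4.75.
Rank 4 is 12 and rank 5 is 14.
Interpolate: 12 + 0.75·(14 − 12) = 12 + 0.75·2 = 13.5.

13.50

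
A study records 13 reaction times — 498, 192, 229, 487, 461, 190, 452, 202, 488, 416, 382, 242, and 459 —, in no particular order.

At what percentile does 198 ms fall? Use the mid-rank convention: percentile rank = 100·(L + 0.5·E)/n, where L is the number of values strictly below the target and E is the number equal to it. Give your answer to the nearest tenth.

Sorted: 190, 192, 202, 229, 242, 382, 416, 452, 459, 461, 487, 488, 498.
Count below 198: L = 2; count equal: E = 0; n = 13.
Percentile rank = 100·(2 + 0.5·0)/13 = 100·2/13 = 15.38.

15.4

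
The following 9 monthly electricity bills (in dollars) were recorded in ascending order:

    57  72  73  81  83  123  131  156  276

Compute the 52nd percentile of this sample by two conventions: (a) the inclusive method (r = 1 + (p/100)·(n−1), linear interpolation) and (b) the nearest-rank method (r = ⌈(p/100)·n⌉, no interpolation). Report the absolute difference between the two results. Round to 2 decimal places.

n = 9.
(a) r = 5.16; between ranks 5 (83) and 6 (123): 89.4.
(b) the nearest-rank method: rank 5 → 83.
|89.4 − 83| = 6.4.

6.40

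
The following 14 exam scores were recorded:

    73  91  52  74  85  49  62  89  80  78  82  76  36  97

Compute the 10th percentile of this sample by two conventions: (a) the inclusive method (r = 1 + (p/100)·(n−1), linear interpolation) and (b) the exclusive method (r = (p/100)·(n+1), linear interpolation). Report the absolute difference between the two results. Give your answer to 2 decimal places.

Sorted: 36, 49, 52, 62, 73, 74, 76, 78, 80, 82, 85, 89, 91, 97.
n = 14.
(a) r = 2.3; between ranks 2 (49) and 3 (52): 49.9.
(b) r = 1.5; between ranks 1 (36) and 2 (49): 42.5.
|49.9 − 42.5| = 7.4.

7.40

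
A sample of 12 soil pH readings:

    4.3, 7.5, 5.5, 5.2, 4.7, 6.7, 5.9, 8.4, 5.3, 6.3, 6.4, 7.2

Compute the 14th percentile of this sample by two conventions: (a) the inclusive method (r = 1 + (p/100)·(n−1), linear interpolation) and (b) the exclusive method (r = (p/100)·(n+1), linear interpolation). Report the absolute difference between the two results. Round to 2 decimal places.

Sorted: 4.3, 4.7, 5.2, 5.3, 5.5, 5.9, 6.3, 6.4, 6.7, 7.2, 7.5, 8.4.
n = 12.
(a) r = 2.54; between ranks 2 (4.7) and 3 (5.2): 4.97.
(b) r = 1.82; between ranks 1 (4.3) and 2 (4.7): 4.628.
|4.97 − 4.628| = 0.342.

0.34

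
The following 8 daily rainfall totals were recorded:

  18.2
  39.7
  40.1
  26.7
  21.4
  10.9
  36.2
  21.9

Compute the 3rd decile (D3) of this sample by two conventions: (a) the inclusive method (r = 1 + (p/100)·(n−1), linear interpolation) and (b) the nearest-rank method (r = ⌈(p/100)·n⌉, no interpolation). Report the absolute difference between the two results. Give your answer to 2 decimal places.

Sorted: 10.9, 18.2, 21.4, 21.9, 26.7, 36.2, 39.7, 40.1.
n = 8.
(a) r = 3.1; between ranks 3 (21.4) and 4 (21.9): 21.45.
(b) the nearest-rank method: rank 3 → 21.4.
|21.45 − 21.4| = 0.05.

0.05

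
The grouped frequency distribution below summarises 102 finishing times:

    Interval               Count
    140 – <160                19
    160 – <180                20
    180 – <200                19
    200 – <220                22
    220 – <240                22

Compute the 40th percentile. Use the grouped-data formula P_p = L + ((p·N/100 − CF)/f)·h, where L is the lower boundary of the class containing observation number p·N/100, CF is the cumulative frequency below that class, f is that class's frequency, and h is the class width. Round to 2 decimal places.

181.89

N = 102; target position k = 40/100 · 102 = 40.8.
Cumulative frequencies: 19, 39, 58, 80, 102.
Observation 40.8 falls in the class 180 – <200.
L = 180, CF = 39, f = 19, h = 20.
P40 = 180 + ((40.8 − 39)/19)·20 = 180 + 1.89474 = 181.895.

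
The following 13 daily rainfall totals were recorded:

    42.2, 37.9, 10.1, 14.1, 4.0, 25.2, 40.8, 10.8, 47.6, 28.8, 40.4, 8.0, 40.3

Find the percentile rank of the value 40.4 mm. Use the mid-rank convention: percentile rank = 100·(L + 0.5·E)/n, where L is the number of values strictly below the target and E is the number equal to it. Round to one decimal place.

Sorted: 4.0, 8.0, 10.1, 10.8, 14.1, 25.2, 28.8, 37.9, 40.3, 40.4, 40.8, 42.2, 47.6.
Count below 40.4: L = 9; count equal: E = 1; n = 13.
Percentile rank = 100·(9 + 0.5·1)/13 = 100·9.5/13 = 73.08.

73.1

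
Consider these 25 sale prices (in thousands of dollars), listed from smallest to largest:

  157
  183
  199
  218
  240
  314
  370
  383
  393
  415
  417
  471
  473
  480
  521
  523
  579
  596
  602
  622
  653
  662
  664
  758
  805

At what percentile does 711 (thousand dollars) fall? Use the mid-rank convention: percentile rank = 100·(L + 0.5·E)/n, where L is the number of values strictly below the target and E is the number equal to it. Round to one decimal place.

92.0

Count below 711: L = 23; count equal: E = 0; n = 25.
Percentile rank = 100·(23 + 0.5·0)/25 = 100·23/25 = 92.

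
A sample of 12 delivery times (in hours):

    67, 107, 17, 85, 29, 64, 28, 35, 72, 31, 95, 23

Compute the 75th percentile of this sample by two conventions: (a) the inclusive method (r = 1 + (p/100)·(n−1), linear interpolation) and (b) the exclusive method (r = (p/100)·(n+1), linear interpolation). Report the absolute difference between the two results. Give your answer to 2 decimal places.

6.50

Sorted: 17, 23, 28, 29, 31, 35, 64, 67, 72, 85, 95, 107.
n = 12.
(a) r = 9.25; between ranks 9 (72) and 10 (85): 75.25.
(b) r = 9.75; between ranks 9 (72) and 10 (85): 81.75.
|75.25 − 81.75| = 6.5.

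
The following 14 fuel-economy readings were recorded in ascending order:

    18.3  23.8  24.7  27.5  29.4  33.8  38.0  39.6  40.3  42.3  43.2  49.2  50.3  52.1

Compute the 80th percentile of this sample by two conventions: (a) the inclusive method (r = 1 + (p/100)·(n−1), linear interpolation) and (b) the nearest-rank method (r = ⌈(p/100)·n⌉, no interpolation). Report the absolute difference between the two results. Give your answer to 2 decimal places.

3.60

n = 14.
(a) r = 11.4; between ranks 11 (43.2) and 12 (49.2): 45.6.
(b) the nearest-rank method: rank 12 → 49.2.
|45.6 − 49.2| = 3.6.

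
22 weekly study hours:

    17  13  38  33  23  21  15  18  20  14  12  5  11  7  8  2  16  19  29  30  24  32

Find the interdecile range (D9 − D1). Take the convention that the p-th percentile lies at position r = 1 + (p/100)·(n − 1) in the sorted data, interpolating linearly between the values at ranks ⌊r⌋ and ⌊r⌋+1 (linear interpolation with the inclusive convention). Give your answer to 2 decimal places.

Sorted: 2, 5, 7, 8, 11, 12, 13, 14, 15, 16, 17, 18, 19, 20, 21, 23, 24, 29, 30, 32, 33, 38.
n = 22.
P10: r = 3.1; ranks 3–4 are 7, 8; interpolating gives 7.1.
P90: r = 19.9; ranks 19–20 are 30, 32; interpolating gives 31.8.
Difference: 31.8 − 7.1 = 24.7.

24.70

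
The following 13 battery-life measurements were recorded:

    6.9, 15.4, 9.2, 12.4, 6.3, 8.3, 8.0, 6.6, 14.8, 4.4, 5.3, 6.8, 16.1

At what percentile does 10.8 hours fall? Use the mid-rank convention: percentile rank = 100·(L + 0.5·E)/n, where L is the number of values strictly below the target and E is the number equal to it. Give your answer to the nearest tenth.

Sorted: 4.4, 5.3, 6.3, 6.6, 6.8, 6.9, 8.0, 8.3, 9.2, 12.4, 14.8, 15.4, 16.1.
Count below 10.8: L = 9; count equal: E = 0; n = 13.
Percentile rank = 100·(9 + 0.5·0)/13 = 100·9/13 = 69.23.

69.2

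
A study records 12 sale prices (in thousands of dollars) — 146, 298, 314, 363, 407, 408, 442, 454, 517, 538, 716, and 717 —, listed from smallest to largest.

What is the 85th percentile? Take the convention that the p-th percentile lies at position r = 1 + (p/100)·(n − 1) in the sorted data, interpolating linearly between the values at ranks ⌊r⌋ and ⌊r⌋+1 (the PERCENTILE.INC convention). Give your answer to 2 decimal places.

n = 12.
r = 1 + (85/100)·(12 − 1) = 1 + 9.35 = 10.35.
Rank 10 is 538 and rank 11 is 716.
Interpolate: 538 + 0.35·(716 − 538) = 538 + 0.35·178 = 600.3.

600.30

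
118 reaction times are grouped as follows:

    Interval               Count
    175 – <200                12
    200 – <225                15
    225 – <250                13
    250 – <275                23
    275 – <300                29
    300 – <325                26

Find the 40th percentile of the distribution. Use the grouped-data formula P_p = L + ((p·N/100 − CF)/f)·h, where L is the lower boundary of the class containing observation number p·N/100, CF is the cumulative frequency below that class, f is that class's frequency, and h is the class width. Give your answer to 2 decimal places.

257.83

N = 118; target position k = 40/100 · 118 = 47.2.
Cumulative frequencies: 12, 27, 40, 63, 92, 118.
Observation 47.2 falls in the class 250 – <275.
L = 250, CF = 40, f = 23, h = 25.
P40 = 250 + ((47.2 − 40)/23)·25 = 250 + 7.82609 = 257.826.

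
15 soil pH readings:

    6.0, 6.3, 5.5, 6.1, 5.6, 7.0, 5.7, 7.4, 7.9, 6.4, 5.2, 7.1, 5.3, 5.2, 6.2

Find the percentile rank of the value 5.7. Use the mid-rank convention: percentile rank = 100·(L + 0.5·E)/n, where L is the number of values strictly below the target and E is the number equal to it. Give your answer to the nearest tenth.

36.7

Sorted: 5.2, 5.2, 5.3, 5.5, 5.6, 5.7, 6.0, 6.1, 6.2, 6.3, 6.4, 7.0, 7.1, 7.4, 7.9.
Count below 5.7: L = 5; count equal: E = 1; n = 15.
Percentile rank = 100·(5 + 0.5·1)/15 = 100·5.5/15 = 36.67.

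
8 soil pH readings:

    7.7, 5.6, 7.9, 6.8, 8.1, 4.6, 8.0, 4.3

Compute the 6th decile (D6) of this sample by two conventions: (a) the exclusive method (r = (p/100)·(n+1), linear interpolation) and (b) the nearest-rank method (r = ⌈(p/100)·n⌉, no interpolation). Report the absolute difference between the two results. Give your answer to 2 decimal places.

0.08

Sorted: 4.3, 4.6, 5.6, 6.8, 7.7, 7.9, 8.0, 8.1.
n = 8.
(a) r = 5.4; between ranks 5 (7.7) and 6 (7.9): 7.78.
(b) the nearest-rank method: rank 5 → 7.7.
|7.78 − 7.7| = 0.08.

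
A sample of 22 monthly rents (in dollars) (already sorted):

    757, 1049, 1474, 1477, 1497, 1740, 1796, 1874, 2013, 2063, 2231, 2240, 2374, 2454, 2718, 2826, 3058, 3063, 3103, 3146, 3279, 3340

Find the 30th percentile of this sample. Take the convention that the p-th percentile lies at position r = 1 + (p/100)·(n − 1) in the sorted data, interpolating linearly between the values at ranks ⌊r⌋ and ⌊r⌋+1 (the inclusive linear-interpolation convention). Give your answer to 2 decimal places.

1819.40

n = 22.
r = 1 + (30/100)·(22 − 1) = 1 + 6.3 = 7.3.
Rank 7 is 1796 and rank 8 is 1874.
Interpolate: 1796 + 0.3·(1874 − 1796) = 1796 + 0.3·78 = 1819.4.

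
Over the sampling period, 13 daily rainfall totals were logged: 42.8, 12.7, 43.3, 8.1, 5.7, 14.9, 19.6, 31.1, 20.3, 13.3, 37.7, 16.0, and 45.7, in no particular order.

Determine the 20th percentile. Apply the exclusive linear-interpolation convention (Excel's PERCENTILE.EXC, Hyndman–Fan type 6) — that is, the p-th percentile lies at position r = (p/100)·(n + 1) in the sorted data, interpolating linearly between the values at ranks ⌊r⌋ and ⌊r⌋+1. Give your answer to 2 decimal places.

Sorted: 5.7, 8.1, 12.7, 13.3, 14.9, 16.0, 19.6, 20.3, 31.1, 37.7, 42.8, 43.3, 45.7.
n = 13.
r = (20/100)·(13 + 1) = 2.8.
Rank 2 is 8.1 and rank 3 is 12.7.
Interpolate: 8.1 + 0.8·(12.7 − 8.1) = 8.1 + 0.8·4.6 = 11.78.

11.78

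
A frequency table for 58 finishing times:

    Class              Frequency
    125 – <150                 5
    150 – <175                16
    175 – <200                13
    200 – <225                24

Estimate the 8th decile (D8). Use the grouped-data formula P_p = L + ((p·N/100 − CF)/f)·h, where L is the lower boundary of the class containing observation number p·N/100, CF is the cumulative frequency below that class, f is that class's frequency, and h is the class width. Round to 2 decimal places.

N = 58; target position k = 80/100 · 58 = 46.4.
Cumulative frequencies: 5, 21, 34, 58.
Observation 46.4 falls in the class 200 – <225.
L = 200, CF = 34, f = 24, h = 25.
P80 = 200 + ((46.4 − 34)/24)·25 = 200 + 12.9167 = 212.917.

212.92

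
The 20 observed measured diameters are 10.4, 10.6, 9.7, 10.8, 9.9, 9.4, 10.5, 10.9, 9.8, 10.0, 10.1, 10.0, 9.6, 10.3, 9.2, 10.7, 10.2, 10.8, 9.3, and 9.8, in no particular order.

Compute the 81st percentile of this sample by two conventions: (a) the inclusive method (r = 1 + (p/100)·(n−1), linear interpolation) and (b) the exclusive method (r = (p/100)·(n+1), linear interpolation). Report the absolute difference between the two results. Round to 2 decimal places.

0.06

Sorted: 9.2, 9.3, 9.4, 9.6, 9.7, 9.8, 9.8, 9.9, 10.0, 10.0, 10.1, 10.2, 10.3, 10.4, 10.5, 10.6, 10.7, 10.8, 10.8, 10.9.
n = 20.
(a) r = 16.39; between ranks 16 (10.6) and 17 (10.7): 10.639.
(b) r = 17.01; between ranks 17 (10.7) and 18 (10.8): 10.701.
|10.639 − 10.701| = 0.062.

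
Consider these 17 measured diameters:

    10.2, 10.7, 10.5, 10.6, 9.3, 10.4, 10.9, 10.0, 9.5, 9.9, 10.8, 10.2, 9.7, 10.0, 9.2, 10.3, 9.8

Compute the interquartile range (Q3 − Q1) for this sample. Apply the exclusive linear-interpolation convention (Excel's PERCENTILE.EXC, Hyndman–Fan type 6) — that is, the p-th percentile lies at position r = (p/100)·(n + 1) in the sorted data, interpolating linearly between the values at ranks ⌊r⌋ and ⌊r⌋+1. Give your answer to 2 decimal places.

Sorted: 9.2, 9.3, 9.5, 9.7, 9.8, 9.9, 10.0, 10.0, 10.2, 10.2, 10.3, 10.4, 10.5, 10.6, 10.7, 10.8, 10.9.
n = 17.
P25: r = 4.5; ranks 4–5 are 9.7, 9.8; interpolating gives 9.75.
P75: r = 13.5; ranks 13–14 are 10.5, 10.6; interpolating gives 10.55.
Difference: 10.55 − 9.75 = 0.8.

0.80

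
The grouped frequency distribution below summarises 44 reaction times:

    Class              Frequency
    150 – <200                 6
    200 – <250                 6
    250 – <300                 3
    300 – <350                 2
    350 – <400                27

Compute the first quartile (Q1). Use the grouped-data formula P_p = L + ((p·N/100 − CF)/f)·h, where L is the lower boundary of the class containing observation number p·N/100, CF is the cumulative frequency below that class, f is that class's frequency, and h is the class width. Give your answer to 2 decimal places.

N = 44; target position k = 25/100 · 44 = 11.
Cumulative frequencies: 6, 12, 15, 17, 44.
Observation 11 falls in the class 200 – <250.
L = 200, CF = 6, f = 6, h = 50.
P25 = 200 + ((11 − 6)/6)·50 = 200 + 41.6667 = 241.667.

241.67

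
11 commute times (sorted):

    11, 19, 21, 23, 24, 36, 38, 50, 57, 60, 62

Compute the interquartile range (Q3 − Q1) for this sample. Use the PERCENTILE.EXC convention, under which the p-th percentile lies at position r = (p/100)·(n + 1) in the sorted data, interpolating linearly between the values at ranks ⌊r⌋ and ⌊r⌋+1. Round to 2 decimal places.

n = 11.
P25: r = 3 (integer) → 21.
P75: r = 9 (integer) → 57.
Difference: 57 − 21 = 36.

36.00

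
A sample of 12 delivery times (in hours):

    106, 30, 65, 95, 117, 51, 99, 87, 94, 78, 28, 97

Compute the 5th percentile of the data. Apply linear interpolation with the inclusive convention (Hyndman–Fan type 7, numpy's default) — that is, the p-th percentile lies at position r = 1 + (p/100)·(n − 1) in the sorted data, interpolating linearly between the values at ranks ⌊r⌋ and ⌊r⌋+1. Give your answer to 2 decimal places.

Sorted: 28, 30, 51, 65, 78, 87, 94, 95, 97, 99, 106, 117.
n = 12.
r = 1 + (5/100)·(12 − 1) = 1 + 0.55 = 1.55.
Rank 1 is 28 and rank 2 is 30.
Interpolate: 28 + 0.55·(30 − 28) = 28 + 0.55·2 = 29.1.

29.10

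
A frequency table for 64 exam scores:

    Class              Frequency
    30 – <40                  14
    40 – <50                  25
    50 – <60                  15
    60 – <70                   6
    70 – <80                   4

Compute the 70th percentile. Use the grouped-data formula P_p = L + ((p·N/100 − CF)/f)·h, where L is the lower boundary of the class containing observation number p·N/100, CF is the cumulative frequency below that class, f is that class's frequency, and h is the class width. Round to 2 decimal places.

N = 64; target position k = 70/100 · 64 = 44.8.
Cumulative frequencies: 14, 39, 54, 60, 64.
Observation 44.8 falls in the class 50 – <60.
L = 50, CF = 39, f = 15, h = 10.
P70 = 50 + ((44.8 − 39)/15)·10 = 50 + 3.86667 = 53.8667.

53.87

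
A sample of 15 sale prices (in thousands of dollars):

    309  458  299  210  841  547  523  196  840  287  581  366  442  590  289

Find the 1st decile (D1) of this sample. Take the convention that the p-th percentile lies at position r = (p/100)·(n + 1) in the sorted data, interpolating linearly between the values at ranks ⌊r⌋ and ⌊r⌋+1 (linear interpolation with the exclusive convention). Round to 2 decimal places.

204.40

Sorted: 196, 210, 287, 289, 299, 309, 366, 442, 458, 523, 547, 581, 590, 840, 841.
n = 15.
r = (10/100)·(15 + 1) = 1.6.
Rank 1 is 196 and rank 2 is 210.
Interpolate: 196 + 0.6·(210 − 196) = 196 + 0.6·14 = 204.4.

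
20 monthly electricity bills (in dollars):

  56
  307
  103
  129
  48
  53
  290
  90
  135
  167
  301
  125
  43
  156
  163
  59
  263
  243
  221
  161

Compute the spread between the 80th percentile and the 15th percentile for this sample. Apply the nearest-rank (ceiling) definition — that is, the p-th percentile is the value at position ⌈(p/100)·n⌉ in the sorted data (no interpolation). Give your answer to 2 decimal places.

Sorted: 43, 48, 53, 56, 59, 90, 103, 125, 129, 135, 156, 161, 163, 167, 221, 243, 263, 290, 301, 307.
n = 20.
P15: rank ⌈15/100·20⌉ = 3 → 53.
P80: rank ⌈80/100·20⌉ = 16 → 243.
Difference: 243 − 53 = 190.

190.00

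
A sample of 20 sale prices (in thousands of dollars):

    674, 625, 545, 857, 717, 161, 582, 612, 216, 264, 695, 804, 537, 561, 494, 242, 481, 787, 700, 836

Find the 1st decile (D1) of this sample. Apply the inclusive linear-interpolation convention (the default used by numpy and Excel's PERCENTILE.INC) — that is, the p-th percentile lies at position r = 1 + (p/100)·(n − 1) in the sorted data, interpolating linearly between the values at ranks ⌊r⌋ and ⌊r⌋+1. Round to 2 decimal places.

Sorted: 161, 216, 242, 264, 481, 494, 537, 545, 561, 582, 612, 625, 674, 695, 700, 717, 787, 804, 836, 857.
n = 20.
r = 1 + (10/100)·(20 − 1) = 1 + 1.9 = 2.9.
Rank 2 is 216 and rank 3 is 242.
Interpolate: 216 + 0.9·(242 − 216) = 216 + 0.9·26 = 239.4.

239.40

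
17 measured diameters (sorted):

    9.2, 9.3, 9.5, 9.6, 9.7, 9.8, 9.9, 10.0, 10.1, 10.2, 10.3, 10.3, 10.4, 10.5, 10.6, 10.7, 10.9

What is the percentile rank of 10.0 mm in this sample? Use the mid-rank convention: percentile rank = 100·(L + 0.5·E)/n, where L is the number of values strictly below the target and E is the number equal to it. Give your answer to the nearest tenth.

Count below 10.0: L = 7; count equal: E = 1; n = 17.
Percentile rank = 100·(7 + 0.5·1)/17 = 100·7.5/17 = 44.12.

44.1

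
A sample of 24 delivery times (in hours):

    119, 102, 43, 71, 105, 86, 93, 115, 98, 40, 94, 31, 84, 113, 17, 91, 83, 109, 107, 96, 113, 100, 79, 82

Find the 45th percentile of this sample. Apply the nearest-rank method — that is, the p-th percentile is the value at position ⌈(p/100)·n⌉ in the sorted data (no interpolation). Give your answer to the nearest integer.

91

Sorted: 17, 31, 40, 43, 71, 79, 82, 83, 84, 86, 91, 93, 94, 96, 98, 100, 102, 105, 107, 109, 113, 113, 115, 119.
n = 24.
Position = ⌈45/100 · 24⌉ = ⌈10.8⌉ = 11.
The value at rank 11 is 91.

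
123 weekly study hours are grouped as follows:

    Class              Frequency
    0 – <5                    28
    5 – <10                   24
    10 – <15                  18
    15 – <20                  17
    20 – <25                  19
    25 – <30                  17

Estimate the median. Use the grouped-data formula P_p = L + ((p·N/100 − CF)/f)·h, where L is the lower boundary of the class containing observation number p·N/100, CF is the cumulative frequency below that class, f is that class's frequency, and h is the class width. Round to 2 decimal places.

N = 123; target position k = 50/100 · 123 = 61.5.
Cumulative frequencies: 28, 52, 70, 87, 106, 123.
Observation 61.5 falls in the class 10 – <15.
L = 10, CF = 52, f = 18, h = 5.
P50 = 10 + ((61.5 − 52)/18)·5 = 10 + 2.63889 = 12.6389.

12.64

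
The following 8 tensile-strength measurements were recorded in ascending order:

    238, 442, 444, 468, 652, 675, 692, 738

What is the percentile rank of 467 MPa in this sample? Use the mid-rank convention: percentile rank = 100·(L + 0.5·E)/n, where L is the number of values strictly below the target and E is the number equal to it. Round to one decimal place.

37.5

Count below 467: L = 3; count equal: E = 0; n = 8.
Percentile rank = 100·(3 + 0.5·0)/8 = 100·3/8 = 37.5.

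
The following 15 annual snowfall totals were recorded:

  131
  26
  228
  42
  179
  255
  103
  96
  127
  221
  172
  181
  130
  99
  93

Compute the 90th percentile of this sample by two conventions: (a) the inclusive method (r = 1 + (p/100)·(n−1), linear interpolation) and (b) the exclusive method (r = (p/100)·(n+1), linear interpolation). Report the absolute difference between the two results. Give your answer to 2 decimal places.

13.60

Sorted: 26, 42, 93, 96, 99, 103, 127, 130, 131, 172, 179, 181, 221, 228, 255.
n = 15.
(a) r = 13.6; between ranks 13 (221) and 14 (228): 225.2.
(b) r = 14.4; between ranks 14 (228) and 15 (255): 238.8.
|225.2 − 238.8| = 13.6.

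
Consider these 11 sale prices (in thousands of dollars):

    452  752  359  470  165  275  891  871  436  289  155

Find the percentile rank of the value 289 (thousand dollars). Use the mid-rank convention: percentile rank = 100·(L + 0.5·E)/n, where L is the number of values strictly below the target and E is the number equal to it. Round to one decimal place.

Sorted: 155, 165, 275, 289, 359, 436, 452, 470, 752, 871, 891.
Count below 289: L = 3; count equal: E = 1; n = 11.
Percentile rank = 100·(3 + 0.5·1)/11 = 100·3.5/11 = 31.82.

31.8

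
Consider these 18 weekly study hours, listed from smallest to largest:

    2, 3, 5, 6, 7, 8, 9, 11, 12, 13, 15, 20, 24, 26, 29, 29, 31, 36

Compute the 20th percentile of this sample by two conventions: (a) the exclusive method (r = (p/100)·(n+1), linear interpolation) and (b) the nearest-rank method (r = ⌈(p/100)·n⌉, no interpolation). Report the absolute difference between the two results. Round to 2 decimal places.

0.20

n = 18.
(a) r = 3.8; between ranks 3 (5) and 4 (6): 5.8.
(b) the nearest-rank method: rank 4 → 6.
|5.8 − 6| = 0.2.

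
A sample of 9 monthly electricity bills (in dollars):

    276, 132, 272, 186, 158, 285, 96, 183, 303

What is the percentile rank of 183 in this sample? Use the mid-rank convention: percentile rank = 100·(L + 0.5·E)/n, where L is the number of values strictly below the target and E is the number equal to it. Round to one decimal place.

Sorted: 96, 132, 158, 183, 186, 272, 276, 285, 303.
Count below 183: L = 3; count equal: E = 1; n = 9.
Percentile rank = 100·(3 + 0.5·1)/9 = 100·3.5/9 = 38.89.

38.9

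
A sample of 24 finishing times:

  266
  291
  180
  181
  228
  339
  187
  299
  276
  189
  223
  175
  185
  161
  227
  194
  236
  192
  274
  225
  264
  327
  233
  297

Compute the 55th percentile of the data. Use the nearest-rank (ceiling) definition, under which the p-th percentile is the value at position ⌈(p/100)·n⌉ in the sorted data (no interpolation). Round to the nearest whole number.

Sorted: 161, 175, 180, 181, 185, 187, 189, 192, 194, 223, 225, 227, 228, 233, 236, 264, 266, 274, 276, 291, 297, 299, 327, 339.
n = 24.
Position = ⌈55/100 · 24⌉ = ⌈13.2⌉ = 14.
The value at rank 14 is 233.

233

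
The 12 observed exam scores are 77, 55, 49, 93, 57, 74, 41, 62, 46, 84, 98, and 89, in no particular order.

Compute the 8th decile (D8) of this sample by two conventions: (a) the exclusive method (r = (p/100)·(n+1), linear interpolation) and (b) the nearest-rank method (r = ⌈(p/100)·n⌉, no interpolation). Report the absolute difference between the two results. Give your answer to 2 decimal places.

Sorted: 41, 46, 49, 55, 57, 62, 74, 77, 84, 89, 93, 98.
n = 12.
(a) r = 10.4; between ranks 10 (89) and 11 (93): 90.6.
(b) the nearest-rank method: rank 10 → 89.
|90.6 − 89| = 1.6.

1.60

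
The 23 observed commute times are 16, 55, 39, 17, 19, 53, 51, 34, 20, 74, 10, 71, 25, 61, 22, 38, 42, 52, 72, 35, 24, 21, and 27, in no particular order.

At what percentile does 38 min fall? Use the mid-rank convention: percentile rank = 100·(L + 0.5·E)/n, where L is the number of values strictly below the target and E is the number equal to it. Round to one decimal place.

54.3

Sorted: 10, 16, 17, 19, 20, 21, 22, 24, 25, 27, 34, 35, 38, 39, 42, 51, 52, 53, 55, 61, 71, 72, 74.
Count below 38: L = 12; count equal: E = 1; n = 23.
Percentile rank = 100·(12 + 0.5·1)/23 = 100·12.5/23 = 54.35.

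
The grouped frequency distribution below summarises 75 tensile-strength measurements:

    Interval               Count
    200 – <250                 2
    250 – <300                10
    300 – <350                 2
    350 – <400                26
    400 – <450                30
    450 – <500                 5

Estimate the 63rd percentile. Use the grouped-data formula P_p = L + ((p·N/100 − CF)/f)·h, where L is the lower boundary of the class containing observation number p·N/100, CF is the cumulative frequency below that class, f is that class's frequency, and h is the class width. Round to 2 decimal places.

N = 75; target position k = 63/100 · 75 = 47.25.
Cumulative frequencies: 2, 12, 14, 40, 70, 75.
Observation 47.25 falls in the class 400 – <450.
L = 400, CF = 40, f = 30, h = 50.
P63 = 400 + ((47.25 − 40)/30)·50 = 400 + 12.0833 = 412.083.

412.08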